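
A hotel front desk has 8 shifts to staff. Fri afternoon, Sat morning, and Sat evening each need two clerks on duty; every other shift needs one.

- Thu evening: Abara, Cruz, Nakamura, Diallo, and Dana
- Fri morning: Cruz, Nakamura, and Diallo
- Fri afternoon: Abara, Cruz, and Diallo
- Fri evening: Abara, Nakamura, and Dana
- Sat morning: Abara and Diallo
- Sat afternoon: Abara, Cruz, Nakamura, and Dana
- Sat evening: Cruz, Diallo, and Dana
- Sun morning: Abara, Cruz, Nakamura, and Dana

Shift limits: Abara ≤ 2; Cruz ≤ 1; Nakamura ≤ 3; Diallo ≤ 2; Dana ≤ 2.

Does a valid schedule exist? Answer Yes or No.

Total capacity is 2+1+3+2+2 = 10 but 11 worker-slots are needed — infeasible.

No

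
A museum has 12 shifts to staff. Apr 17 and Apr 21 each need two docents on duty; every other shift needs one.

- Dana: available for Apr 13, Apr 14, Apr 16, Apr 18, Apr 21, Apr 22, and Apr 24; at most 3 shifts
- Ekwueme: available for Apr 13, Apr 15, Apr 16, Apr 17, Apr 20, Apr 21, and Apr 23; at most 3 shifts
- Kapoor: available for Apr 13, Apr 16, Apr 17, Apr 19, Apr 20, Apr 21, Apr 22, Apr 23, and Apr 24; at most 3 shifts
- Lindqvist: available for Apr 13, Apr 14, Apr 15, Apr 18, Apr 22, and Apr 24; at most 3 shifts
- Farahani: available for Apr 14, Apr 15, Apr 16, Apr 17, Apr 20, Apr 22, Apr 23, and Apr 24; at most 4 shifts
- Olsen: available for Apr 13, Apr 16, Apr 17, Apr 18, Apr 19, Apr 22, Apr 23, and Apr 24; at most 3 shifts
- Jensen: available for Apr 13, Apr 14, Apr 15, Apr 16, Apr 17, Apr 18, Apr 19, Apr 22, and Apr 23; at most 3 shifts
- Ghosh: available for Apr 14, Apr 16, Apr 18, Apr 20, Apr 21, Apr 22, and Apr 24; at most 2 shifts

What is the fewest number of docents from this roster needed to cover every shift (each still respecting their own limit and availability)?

5

14 slots to fill and no one can take more than 4, so at least ⌈14/4⌉ = 4 docents are needed.
Any 4 docents together have capacity at most 4+3+3+3 = 13 < 14 slots, so 4 can never suffice.
Dana, Ekwueme, Kapoor, Lindqvist, and Farahani alone can cover everything: Apr 13→Lindqvist, Apr 14→Dana, Apr 15→Ekwueme, Apr 16→Farahani, Apr 17→Ekwueme+Kapoor, Apr 18→Dana, Apr 19→Kapoor, Apr 20→Ekwueme, Apr 21→Dana+Kapoor, Apr 22→Lindqvist, Apr 23→Farahani, Apr 24→Lindqvist.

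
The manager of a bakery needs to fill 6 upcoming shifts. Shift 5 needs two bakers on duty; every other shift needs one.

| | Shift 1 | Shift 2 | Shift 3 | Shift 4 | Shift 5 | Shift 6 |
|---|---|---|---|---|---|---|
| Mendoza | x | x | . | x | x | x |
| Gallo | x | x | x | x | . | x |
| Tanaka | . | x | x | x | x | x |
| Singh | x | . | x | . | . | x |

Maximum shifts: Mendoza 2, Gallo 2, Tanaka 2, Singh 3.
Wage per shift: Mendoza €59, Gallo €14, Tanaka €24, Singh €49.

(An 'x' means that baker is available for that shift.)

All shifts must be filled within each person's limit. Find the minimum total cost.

€233

Shift 5 can only be covered by Mendoza and Tanaka, so that assignment is forced.
Picking the cheapest available baker for each shift independently would cost €153, but that ignores the shift limits.
An optimal schedule: Shift 1→Gallo, Shift 2→Gallo, Shift 3→Singh, Shift 4→Tanaka, Shift 5→Tanaka+Mendoza, Shift 6→Singh.
Total: 14 + 14 + 49 + 24 + 24 + 59 + 49 = €233.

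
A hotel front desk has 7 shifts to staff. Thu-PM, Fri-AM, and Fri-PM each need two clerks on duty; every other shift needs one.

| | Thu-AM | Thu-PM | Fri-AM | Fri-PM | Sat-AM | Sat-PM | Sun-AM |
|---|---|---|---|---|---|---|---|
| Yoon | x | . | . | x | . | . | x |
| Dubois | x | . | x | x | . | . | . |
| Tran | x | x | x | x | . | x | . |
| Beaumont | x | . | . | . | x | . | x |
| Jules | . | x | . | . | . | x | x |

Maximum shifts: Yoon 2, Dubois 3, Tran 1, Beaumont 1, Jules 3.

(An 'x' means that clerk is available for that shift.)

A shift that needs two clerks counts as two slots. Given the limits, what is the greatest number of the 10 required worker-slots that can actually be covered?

9

Total capacity across all clerks is 2+3+1+1+3 = 10, and 10 slots are needed, so at most 10 can be filled.
Shifts {Thu-PM, Fri-AM} need 4 slots but only Dubois, Tran, and Jules are available for them, supplying at most 3 — so at least 1 slot must go unfilled.
An assignment achieving 9: Thu-AM→Dubois, Thu-PM→Tran+Jules, Fri-AM→Dubois, Fri-PM→Yoon+Dubois, Sat-AM→Beaumont, Sat-PM→Jules, Sun-AM→Yoon.
Loads: Yoon 2/2, Dubois 3/3, Tran 1/1, Beaumont 1/1, Jules 2/3.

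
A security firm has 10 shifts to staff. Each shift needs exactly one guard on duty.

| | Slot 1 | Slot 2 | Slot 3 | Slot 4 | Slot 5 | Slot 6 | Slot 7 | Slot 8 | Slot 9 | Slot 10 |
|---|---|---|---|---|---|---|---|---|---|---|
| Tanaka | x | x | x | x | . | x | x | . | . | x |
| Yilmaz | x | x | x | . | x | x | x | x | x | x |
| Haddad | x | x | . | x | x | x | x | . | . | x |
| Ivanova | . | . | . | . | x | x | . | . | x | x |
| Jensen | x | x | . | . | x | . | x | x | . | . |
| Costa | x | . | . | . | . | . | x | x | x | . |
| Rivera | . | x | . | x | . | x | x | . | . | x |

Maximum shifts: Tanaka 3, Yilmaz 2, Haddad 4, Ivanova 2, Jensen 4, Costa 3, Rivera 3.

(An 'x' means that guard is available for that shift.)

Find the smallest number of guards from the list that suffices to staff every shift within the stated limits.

3

10 slots to fill and no one can take more than 4, so at least ⌈10/4⌉ = 3 guards are needed.
Tanaka, Haddad, and Costa alone can cover everything: Slot 1→Haddad, Slot 2→Tanaka, Slot 3→Tanaka, Slot 4→Tanaka, Slot 5→Haddad, Slot 6→Haddad, Slot 7→Costa, Slot 8→Costa, Slot 9→Costa, Slot 10→Haddad.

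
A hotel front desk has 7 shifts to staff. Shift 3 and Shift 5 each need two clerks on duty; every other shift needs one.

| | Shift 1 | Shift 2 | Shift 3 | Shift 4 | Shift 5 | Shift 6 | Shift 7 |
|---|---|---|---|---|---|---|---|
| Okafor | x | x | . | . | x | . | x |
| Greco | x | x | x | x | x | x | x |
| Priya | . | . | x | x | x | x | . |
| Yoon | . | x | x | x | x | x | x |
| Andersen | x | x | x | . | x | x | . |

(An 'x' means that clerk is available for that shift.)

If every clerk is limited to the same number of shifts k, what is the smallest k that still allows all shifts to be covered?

2

With 5 clerks and 9 worker-slots to fill, someone must work at least ⌈9/5⌉ = 2 shifts, so k ≥ 2.
k = 2 works: Shift 1→Okafor, Shift 2→Greco, Shift 3→Priya+Yoon, Shift 4→Greco, Shift 5→Yoon+Andersen, Shift 6→Priya, Shift 7→Okafor.
Loads: Okafor 2, Greco 2, Priya 2, Yoon 2, Andersen 1 — all ≤ 2.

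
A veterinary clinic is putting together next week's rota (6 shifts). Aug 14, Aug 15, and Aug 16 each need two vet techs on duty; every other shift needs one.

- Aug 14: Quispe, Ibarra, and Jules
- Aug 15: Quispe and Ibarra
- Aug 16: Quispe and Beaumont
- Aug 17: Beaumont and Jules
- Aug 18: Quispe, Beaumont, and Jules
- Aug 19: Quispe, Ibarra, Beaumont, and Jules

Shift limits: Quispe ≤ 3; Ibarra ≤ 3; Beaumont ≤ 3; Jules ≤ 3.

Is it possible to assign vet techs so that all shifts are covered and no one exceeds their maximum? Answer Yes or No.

Aug 15 can only be covered by Quispe and Ibarra, so that assignment is forced.
Aug 16 can only be covered by Quispe and Beaumont, so that assignment is forced.
One valid schedule: Aug 14→Quispe+Ibarra, Aug 15→Quispe+Ibarra, Aug 16→Quispe+Beaumont, Aug 17→Beaumont, Aug 18→Beaumont, Aug 19→Ibarra.
Loads: Quispe 3/3, Ibarra 3/3, Beaumont 3/3, Jules 0/3 — all within limits.

Yes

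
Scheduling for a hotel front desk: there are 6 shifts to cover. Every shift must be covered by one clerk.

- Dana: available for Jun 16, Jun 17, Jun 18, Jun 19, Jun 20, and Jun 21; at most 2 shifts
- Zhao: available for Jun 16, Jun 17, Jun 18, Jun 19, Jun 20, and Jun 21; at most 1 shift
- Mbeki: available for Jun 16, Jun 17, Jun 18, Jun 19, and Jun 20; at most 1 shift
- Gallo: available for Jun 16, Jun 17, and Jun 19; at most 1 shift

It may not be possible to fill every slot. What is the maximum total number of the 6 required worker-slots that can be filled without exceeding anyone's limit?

Total capacity across all clerks is 2+1+1+1 = 5, and 6 slots are needed, so at most 5 can be filled.
An assignment achieving 5: Jun 16→Mbeki, Jun 17→Gallo, Jun 18→Dana, Jun 20→Zhao, Jun 21→Dana.
Loads: Dana 2/2, Zhao 1/1, Mbeki 1/1, Gallo 1/1.

5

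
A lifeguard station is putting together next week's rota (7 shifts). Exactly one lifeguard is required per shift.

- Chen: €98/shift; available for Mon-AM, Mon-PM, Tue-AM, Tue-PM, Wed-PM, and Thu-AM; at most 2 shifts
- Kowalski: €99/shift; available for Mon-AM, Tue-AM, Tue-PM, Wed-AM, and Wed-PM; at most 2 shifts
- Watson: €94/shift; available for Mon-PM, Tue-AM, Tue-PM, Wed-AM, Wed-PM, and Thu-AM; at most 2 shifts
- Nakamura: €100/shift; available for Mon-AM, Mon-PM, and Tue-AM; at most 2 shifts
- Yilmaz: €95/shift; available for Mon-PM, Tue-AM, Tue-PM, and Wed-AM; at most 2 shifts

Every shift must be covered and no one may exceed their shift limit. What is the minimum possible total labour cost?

Picking the cheapest available lifeguard for each shift independently would cost €662, but that ignores the shift limits.
An optimal schedule: Mon-AM→Chen, Mon-PM→Yilmaz, Tue-AM→Kowalski, Tue-PM→Yilmaz, Wed-AM→Watson, Wed-PM→Chen, Thu-AM→Watson.
Total: 98 + 95 + 99 + 95 + 94 + 98 + 94 = €673.

€673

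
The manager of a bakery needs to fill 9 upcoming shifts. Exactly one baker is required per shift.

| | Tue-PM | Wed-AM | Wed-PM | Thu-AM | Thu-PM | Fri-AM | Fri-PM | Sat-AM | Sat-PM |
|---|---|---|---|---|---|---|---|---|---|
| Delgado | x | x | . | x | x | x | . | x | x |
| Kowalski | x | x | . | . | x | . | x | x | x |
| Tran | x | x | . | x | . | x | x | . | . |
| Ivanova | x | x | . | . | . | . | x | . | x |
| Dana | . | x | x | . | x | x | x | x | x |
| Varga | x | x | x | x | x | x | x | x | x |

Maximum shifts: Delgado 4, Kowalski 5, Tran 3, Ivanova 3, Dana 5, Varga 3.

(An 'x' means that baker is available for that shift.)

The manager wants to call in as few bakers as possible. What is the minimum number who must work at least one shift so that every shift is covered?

9 slots to fill and no one can take more than 5, so at least ⌈9/5⌉ = 2 bakers are needed.
Delgado and Dana alone can cover everything: Tue-PM→Delgado, Wed-AM→Delgado, Wed-PM→Dana, Thu-AM→Delgado, Thu-PM→Delgado, Fri-AM→Dana, Fri-PM→Dana, Sat-AM→Dana, Sat-PM→Dana.

2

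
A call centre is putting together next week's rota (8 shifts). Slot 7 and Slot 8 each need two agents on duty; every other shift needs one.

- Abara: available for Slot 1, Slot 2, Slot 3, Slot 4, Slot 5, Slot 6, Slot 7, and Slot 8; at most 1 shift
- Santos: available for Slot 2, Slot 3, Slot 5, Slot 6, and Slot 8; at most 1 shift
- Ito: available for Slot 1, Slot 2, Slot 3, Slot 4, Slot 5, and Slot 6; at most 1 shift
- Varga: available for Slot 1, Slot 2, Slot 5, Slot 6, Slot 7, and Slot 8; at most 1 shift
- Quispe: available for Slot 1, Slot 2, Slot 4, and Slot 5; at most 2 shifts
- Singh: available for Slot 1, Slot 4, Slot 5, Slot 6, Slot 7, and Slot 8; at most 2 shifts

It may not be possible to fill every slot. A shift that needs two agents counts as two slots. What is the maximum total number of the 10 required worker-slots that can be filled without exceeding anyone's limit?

8

Total capacity across all agents is 1+1+1+1+2+2 = 8, and 10 slots are needed, so at most 8 can be filled.
An assignment achieving 8: Slot 1→Quispe, Slot 2→Quispe, Slot 3→Abara, Slot 4→Ito, Slot 7→Varga+Singh, Slot 8→Santos+Singh.
Loads: Abara 1/1, Santos 1/1, Ito 1/1, Varga 1/1, Quispe 2/2, Singh 2/2.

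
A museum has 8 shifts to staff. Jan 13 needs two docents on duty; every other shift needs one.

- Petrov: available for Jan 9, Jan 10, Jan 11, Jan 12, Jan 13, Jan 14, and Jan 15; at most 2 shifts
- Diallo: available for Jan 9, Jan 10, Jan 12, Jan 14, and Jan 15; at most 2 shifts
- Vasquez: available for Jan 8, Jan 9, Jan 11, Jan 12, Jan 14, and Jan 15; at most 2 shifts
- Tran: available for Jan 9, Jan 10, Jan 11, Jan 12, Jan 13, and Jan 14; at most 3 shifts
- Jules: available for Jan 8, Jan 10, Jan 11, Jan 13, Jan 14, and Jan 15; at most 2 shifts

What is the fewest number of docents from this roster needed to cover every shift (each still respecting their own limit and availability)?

9 slots to fill and no one can take more than 3, so at least ⌈9/3⌉ = 3 docents are needed.
Any 3 docents together have capacity at most 3+2+2 = 7 < 9 slots, so 3 can never suffice.
Petrov, Diallo, Vasquez, and Tran alone can cover everything: Jan 8→Vasquez, Jan 9→Diallo, Jan 10→Petrov, Jan 11→Vasquez, Jan 12→Tran, Jan 13→Petrov+Tran, Jan 14→Tran, Jan 15→Diallo.

4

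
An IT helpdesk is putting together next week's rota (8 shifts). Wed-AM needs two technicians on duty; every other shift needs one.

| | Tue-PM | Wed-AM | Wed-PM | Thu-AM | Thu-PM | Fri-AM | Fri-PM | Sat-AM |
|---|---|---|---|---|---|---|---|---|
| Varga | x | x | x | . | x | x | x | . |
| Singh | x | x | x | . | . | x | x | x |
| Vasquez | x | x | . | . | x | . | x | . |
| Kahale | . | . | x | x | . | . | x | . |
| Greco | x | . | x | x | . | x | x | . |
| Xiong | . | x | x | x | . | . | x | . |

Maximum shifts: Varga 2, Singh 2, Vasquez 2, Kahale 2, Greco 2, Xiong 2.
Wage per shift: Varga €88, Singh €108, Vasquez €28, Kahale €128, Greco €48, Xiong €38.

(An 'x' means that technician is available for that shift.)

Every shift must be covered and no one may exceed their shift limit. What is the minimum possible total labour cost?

Sat-AM can only be covered by Singh, so that assignment is forced.
Picking the cheapest available technician for each shift independently would cost €382, but that ignores the shift limits.
An optimal schedule: Tue-PM→Vasquez, Wed-AM→Xiong+Varga, Wed-PM→Greco, Thu-AM→Xiong, Thu-PM→Vasquez, Fri-AM→Greco, Fri-PM→Varga, Sat-AM→Singh.
Total: 28 + 38 + 88 + 48 + 38 + 28 + 48 + 88 + 108 = €512.

€512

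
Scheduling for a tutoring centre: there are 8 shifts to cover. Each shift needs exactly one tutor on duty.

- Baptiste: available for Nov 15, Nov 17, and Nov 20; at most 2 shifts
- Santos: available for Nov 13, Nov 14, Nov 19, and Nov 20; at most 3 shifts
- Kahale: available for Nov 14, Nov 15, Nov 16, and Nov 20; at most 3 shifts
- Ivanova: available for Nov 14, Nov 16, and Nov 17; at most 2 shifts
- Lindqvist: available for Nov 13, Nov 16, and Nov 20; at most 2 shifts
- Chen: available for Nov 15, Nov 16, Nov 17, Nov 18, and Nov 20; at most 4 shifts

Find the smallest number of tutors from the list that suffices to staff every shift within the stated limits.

8 slots to fill and no one can take more than 4, so at least ⌈8/4⌉ = 2 tutors are needed.
Any 2 tutors together have capacity at most 4+3 = 7 < 8 slots, so 2 can never suffice.
Baptiste, Santos, and Chen alone can cover everything: Nov 13→Santos, Nov 14→Santos, Nov 15→Baptiste, Nov 16→Chen, Nov 17→Baptiste, Nov 18→Chen, Nov 19→Santos, Nov 20→Chen.

3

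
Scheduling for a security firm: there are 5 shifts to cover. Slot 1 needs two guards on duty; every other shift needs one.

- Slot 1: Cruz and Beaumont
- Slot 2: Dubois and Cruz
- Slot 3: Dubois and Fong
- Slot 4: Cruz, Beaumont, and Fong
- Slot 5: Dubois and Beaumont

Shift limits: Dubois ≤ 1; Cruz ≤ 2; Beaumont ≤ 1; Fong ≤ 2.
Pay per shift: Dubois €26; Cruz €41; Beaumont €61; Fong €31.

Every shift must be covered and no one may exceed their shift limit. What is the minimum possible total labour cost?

Slot 1 can only be covered by Cruz and Beaumont, so that assignment is forced.
Picking the cheapest available guard for each shift independently would cost €211, but that ignores the shift limits.
An optimal schedule: Slot 1→Cruz+Beaumont, Slot 2→Cruz, Slot 3→Fong, Slot 4→Fong, Slot 5→Dubois.
Total: 41 + 61 + 41 + 31 + 31 + 26 = €231.

€231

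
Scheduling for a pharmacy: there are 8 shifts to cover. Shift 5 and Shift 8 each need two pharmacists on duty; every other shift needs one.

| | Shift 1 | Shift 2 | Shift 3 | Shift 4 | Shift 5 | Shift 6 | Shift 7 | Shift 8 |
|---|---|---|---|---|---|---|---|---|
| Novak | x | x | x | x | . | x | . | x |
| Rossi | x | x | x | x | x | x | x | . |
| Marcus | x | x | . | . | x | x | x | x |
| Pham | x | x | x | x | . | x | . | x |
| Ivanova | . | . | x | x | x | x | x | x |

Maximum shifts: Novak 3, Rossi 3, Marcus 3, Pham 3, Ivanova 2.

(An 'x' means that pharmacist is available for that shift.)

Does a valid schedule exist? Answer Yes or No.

Yes

One valid schedule: Shift 1→Novak, Shift 2→Novak, Shift 3→Novak, Shift 4→Rossi, Shift 5→Rossi+Marcus, Shift 6→Marcus, Shift 7→Rossi, Shift 8→Marcus+Pham.
Loads: Novak 3/3, Rossi 3/3, Marcus 3/3, Pham 1/3, Ivanova 0/2 — all within limits.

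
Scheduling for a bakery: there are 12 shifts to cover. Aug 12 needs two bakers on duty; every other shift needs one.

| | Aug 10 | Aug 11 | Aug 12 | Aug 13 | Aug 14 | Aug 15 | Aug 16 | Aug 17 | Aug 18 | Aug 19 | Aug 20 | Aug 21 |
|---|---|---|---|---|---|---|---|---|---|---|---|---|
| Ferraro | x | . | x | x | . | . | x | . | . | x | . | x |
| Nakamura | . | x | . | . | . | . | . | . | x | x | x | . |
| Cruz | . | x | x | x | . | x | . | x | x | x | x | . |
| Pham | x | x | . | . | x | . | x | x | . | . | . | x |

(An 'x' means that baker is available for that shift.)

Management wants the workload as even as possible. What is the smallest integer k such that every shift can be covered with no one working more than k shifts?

4

With 4 bakers and 13 worker-slots to fill, someone must work at least ⌈13/4⌉ = 4 shifts, so k ≥ 4.
k = 4 works: Aug 10→Ferraro, Aug 11→Nakamura, Aug 12→Ferraro+Cruz, Aug 13→Ferraro, Aug 14→Pham, Aug 15→Cruz, Aug 16→Ferraro, Aug 17→Cruz, Aug 18→Nakamura, Aug 19→Nakamura, Aug 20→Nakamura, Aug 21→Pham.
Loads: Ferraro 4, Nakamura 4, Cruz 3, Pham 2 — all ≤ 4.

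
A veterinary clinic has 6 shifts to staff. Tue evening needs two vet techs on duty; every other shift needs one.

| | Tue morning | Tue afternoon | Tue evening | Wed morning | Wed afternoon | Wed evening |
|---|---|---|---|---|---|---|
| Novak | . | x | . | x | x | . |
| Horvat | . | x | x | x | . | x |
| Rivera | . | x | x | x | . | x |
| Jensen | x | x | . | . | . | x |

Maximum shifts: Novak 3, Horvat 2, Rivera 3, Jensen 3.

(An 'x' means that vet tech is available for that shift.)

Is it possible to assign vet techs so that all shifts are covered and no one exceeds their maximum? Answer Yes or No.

Yes

Tue morning can only be covered by Jensen, so that assignment is forced.
Tue evening can only be covered by Horvat and Rivera, so that assignment is forced.
Wed afternoon can only be covered by Novak, so that assignment is forced.
One valid schedule: Tue morning→Jensen, Tue afternoon→Novak, Tue evening→Horvat+Rivera, Wed morning→Novak, Wed afternoon→Novak, Wed evening→Horvat.
Loads: Novak 3/3, Horvat 2/2, Rivera 1/3, Jensen 1/3 — all within limits.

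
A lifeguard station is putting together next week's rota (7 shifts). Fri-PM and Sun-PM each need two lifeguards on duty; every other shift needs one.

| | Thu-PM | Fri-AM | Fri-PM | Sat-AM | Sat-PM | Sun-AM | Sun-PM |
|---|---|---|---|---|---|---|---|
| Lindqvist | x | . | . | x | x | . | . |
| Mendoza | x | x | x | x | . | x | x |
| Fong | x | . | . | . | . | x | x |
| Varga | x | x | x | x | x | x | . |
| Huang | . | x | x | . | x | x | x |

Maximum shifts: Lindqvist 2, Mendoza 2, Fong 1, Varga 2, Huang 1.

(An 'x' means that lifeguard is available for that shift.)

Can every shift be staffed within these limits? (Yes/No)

Total capacity is 2+2+1+2+1 = 8 but 9 worker-slots are needed — infeasible.

No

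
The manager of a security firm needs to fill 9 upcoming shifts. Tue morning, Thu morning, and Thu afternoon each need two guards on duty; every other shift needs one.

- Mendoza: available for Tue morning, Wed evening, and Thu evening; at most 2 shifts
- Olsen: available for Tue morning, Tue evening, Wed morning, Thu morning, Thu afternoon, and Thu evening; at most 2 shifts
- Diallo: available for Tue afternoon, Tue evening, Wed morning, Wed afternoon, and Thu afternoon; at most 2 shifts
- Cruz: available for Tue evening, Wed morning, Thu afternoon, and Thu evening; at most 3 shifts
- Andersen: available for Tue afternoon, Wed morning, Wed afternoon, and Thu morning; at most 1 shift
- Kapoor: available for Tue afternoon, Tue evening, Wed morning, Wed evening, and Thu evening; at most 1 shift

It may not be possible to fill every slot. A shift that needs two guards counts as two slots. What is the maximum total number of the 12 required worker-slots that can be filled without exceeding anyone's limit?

11

Total capacity across all guards is 2+2+2+3+1+1 = 11, and 12 slots are needed, so at most 11 can be filled.
An assignment achieving 11: Tue morning→Mendoza+Olsen, Tue afternoon→Diallo, Tue evening→Cruz, Wed morning→Kapoor, Wed afternoon→Diallo, Wed evening→Mendoza, Thu morning→Olsen+Andersen, Thu afternoon→Cruz, Thu evening→Cruz.
Loads: Mendoza 2/2, Olsen 2/2, Diallo 2/2, Cruz 3/3, Andersen 1/1, Kapoor 1/1.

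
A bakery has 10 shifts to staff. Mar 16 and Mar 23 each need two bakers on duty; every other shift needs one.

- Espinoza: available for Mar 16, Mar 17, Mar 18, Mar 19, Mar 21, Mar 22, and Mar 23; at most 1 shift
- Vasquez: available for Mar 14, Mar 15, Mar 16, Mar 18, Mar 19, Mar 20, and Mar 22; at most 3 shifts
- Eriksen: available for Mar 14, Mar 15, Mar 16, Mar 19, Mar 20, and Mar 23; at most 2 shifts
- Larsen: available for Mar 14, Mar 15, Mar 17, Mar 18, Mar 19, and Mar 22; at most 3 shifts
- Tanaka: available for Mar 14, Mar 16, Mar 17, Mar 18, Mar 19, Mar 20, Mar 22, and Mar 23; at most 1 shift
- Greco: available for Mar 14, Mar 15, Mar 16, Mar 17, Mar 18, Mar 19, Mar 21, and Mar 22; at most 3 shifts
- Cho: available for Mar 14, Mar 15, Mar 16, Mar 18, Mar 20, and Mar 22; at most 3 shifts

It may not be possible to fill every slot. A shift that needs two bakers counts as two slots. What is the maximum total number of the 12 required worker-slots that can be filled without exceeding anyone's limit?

12

Total capacity across all bakers is 1+3+2+3+1+3+3 = 16, and 12 slots are needed, so at most 12 can be filled.
An assignment achieving 12: Mar 14→Vasquez, Mar 15→Vasquez, Mar 16→Eriksen+Greco, Mar 17→Larsen, Mar 18→Larsen, Mar 19→Larsen, Mar 20→Vasquez, Mar 21→Espinoza, Mar 22→Greco, Mar 23→Eriksen+Tanaka.
Loads: Espinoza 1/1, Vasquez 3/3, Eriksen 2/2, Larsen 3/3, Tanaka 1/1, Greco 2/3, Cho 0/3.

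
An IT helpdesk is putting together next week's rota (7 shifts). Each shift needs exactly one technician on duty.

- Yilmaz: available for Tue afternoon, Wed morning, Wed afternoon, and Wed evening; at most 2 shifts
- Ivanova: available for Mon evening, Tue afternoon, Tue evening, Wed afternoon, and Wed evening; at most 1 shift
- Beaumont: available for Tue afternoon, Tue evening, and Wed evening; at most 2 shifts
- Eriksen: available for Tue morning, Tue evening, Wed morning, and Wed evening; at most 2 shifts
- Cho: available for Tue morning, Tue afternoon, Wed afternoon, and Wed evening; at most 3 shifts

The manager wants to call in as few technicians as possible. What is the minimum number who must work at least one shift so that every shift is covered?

4

7 slots to fill and no one can take more than 3, so at least ⌈7/3⌉ = 3 technicians are needed.
No set of 3 technicians can cover every shift (each such set leaves at least one shift with no one available or exceeds a cap).
Yilmaz, Ivanova, Beaumont, and Eriksen alone can cover everything: Mon evening→Ivanova, Tue morning→Eriksen, Tue afternoon→Beaumont, Tue evening→Beaumont, Wed morning→Yilmaz, Wed afternoon→Yilmaz, Wed evening→Eriksen.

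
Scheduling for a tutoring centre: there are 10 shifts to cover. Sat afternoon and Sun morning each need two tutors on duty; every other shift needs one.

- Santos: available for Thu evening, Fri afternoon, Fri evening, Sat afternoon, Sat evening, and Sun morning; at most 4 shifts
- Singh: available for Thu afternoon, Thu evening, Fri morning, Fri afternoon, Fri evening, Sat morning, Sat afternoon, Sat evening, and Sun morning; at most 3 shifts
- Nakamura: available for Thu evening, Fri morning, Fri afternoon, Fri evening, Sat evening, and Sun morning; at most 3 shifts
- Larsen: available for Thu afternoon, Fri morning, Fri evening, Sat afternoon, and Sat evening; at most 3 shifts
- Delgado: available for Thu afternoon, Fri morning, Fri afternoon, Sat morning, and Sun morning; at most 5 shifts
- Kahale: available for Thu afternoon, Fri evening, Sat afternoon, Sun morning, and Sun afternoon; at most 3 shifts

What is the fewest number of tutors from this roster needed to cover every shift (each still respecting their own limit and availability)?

3

12 slots to fill and no one can take more than 5, so at least ⌈12/5⌉ = 3 tutors are needed.
Santos, Delgado, and Kahale alone can cover everything: Thu afternoon→Delgado, Thu evening→Santos, Fri morning→Delgado, Fri afternoon→Delgado, Fri evening→Santos, Sat morning→Delgado, Sat afternoon→Santos+Kahale, Sat evening→Santos, Sun morning→Delgado+Kahale, Sun afternoon→Kahale.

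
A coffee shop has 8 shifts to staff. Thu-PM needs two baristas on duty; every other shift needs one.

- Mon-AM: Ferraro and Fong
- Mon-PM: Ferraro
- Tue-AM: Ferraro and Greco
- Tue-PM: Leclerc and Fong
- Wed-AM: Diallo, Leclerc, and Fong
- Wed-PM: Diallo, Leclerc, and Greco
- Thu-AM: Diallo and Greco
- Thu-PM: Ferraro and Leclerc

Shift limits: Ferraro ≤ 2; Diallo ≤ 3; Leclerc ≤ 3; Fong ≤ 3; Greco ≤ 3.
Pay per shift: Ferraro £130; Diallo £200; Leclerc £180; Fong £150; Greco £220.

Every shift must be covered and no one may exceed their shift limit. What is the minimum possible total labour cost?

£1490

Mon-PM can only be covered by Ferraro, so that assignment is forced.
Thu-PM can only be covered by Ferraro and Leclerc, so that assignment is forced.
Picking the cheapest available barista for each shift independently would cost £1380, but that ignores the shift limits.
An optimal schedule: Mon-AM→Fong, Mon-PM→Ferraro, Tue-AM→Greco, Tue-PM→Fong, Wed-AM→Fong, Wed-PM→Leclerc, Thu-AM→Diallo, Thu-PM→Ferraro+Leclerc.
Total: 150 + 130 + 220 + 150 + 150 + 180 + 200 + 130 + 180 = £1490.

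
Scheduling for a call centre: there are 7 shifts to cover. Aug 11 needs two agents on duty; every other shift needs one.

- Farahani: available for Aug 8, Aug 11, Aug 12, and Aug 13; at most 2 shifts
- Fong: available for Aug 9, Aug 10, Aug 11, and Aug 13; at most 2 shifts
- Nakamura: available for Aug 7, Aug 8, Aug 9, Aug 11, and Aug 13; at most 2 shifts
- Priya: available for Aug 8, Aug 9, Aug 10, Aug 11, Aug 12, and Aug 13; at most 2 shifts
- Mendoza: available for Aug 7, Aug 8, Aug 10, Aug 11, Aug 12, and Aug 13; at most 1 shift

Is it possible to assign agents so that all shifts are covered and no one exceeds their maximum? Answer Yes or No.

Yes

One valid schedule: Aug 7→Nakamura, Aug 8→Farahani, Aug 9→Fong, Aug 10→Fong, Aug 11→Priya+Mendoza, Aug 12→Farahani, Aug 13→Nakamura.
Loads: Farahani 2/2, Fong 2/2, Nakamura 2/2, Priya 1/2, Mendoza 1/1 — all within limits.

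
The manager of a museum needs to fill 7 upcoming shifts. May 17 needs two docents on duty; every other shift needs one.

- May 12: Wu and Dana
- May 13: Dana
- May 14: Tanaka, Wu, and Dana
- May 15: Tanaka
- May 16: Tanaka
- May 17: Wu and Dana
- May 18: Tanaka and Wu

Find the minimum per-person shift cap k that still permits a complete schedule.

With 3 docents and 8 worker-slots to fill, someone must work at least ⌈8/3⌉ = 3 shifts, so k ≥ 3.
k = 3 works: May 12→Wu, May 13→Dana, May 14→Wu, May 15→Tanaka, May 16→Tanaka, May 17→Wu+Dana, May 18→Tanaka.
Loads: Tanaka 3, Wu 3, Dana 2 — all ≤ 3.

3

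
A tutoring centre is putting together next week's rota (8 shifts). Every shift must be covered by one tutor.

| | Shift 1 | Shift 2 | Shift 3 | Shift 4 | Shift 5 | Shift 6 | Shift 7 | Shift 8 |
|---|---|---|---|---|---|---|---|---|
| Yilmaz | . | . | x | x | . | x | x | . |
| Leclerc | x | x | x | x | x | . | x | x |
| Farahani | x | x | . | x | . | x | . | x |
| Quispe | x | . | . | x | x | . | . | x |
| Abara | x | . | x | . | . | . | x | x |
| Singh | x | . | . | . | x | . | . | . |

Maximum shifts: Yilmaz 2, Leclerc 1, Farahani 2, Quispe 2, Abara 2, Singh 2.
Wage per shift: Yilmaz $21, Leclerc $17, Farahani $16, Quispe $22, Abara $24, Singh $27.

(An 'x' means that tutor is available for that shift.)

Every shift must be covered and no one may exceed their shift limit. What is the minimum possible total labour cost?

Picking the cheapest available tutor for each shift independently would cost $131, but that ignores the shift limits.
An optimal schedule: Shift 1→Quispe, Shift 2→Leclerc, Shift 3→Yilmaz, Shift 4→Farahani, Shift 5→Quispe, Shift 6→Yilmaz, Shift 7→Abara, Shift 8→Farahani.
Total: 22 + 17 + 21 + 16 + 22 + 21 + 24 + 16 = $159.

$159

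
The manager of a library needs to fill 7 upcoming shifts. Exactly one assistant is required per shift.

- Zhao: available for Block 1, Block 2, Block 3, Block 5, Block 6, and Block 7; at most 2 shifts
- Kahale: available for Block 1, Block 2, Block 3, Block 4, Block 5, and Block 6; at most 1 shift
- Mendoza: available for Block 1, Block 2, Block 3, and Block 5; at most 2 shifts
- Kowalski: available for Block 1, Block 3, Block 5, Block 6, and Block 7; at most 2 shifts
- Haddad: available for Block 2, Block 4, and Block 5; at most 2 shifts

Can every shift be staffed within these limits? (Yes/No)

One valid schedule: Block 1→Mendoza, Block 2→Mendoza, Block 3→Kowalski, Block 4→Kahale, Block 5→Kowalski, Block 6→Zhao, Block 7→Zhao.
Loads: Zhao 2/2, Kahale 1/1, Mendoza 2/2, Kowalski 2/2, Haddad 0/2 — all within limits.

Yes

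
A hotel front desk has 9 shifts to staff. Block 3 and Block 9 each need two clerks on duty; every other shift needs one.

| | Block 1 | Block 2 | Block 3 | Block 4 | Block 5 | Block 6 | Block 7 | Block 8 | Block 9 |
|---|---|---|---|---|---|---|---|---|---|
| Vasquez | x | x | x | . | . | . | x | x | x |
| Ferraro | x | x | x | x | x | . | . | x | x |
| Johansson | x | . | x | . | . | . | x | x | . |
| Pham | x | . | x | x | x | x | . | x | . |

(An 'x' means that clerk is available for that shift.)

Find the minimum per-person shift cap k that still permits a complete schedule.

With 4 clerks and 11 worker-slots to fill, someone must work at least ⌈11/4⌉ = 3 shifts, so k ≥ 3.
k = 3 works: Block 1→Johansson, Block 2→Vasquez, Block 3→Johansson+Pham, Block 4→Ferraro, Block 5→Ferraro, Block 6→Pham, Block 7→Vasquez, Block 8→Johansson, Block 9→Vasquez+Ferraro.
Loads: Vasquez 3, Ferraro 3, Johansson 3, Pham 2 — all ≤ 3.

3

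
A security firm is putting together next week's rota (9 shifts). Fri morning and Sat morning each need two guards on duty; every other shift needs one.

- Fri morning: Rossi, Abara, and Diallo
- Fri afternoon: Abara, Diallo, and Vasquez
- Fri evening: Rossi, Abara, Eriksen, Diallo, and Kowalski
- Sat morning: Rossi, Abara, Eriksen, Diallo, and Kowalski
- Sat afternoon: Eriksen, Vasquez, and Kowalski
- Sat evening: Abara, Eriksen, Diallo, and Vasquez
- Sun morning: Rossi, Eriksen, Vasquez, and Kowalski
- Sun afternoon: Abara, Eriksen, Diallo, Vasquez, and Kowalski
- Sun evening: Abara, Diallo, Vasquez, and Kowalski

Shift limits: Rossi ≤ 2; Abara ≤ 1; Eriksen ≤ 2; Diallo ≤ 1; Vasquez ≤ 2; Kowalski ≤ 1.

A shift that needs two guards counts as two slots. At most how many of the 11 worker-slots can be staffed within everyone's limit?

9

Total capacity across all guards is 2+1+2+1+2+1 = 9, and 11 slots are needed, so at most 9 can be filled.
An assignment achieving 9: Fri morning→Rossi+Abara, Fri afternoon→Diallo, Fri evening→Kowalski, Sat afternoon→Eriksen, Sat evening→Eriksen, Sun morning→Rossi, Sun afternoon→Vasquez, Sun evening→Vasquez.
Loads: Rossi 2/2, Abara 1/1, Eriksen 2/2, Diallo 1/1, Vasquez 2/2, Kowalski 1/1.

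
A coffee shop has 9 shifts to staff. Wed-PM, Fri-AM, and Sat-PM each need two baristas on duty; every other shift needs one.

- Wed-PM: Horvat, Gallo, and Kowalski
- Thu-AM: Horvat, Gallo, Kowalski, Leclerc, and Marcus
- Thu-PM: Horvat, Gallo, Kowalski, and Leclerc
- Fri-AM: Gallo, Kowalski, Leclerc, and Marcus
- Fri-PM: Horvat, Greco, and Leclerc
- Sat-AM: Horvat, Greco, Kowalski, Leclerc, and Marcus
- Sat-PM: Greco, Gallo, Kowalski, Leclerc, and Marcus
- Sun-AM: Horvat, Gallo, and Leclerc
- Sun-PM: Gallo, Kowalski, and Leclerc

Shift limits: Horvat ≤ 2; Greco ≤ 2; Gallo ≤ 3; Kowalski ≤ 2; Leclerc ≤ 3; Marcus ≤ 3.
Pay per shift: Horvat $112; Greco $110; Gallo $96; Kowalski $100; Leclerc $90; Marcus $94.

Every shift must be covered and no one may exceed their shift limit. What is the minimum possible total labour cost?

Picking the cheapest available barista for each shift independently would cost $1104, but that ignores the shift limits.
An optimal schedule: Wed-PM→Gallo+Kowalski, Thu-AM→Marcus, Thu-PM→Gallo, Fri-AM→Marcus+Gallo, Fri-PM→Leclerc, Sat-AM→Marcus, Sat-PM→Kowalski+Greco, Sun-AM→Leclerc, Sun-PM→Leclerc.
Total: 96 + 100 + 94 + 96 + 94 + 96 + 90 + 94 + 100 + 110 + 90 + 90 = $1150.

$1150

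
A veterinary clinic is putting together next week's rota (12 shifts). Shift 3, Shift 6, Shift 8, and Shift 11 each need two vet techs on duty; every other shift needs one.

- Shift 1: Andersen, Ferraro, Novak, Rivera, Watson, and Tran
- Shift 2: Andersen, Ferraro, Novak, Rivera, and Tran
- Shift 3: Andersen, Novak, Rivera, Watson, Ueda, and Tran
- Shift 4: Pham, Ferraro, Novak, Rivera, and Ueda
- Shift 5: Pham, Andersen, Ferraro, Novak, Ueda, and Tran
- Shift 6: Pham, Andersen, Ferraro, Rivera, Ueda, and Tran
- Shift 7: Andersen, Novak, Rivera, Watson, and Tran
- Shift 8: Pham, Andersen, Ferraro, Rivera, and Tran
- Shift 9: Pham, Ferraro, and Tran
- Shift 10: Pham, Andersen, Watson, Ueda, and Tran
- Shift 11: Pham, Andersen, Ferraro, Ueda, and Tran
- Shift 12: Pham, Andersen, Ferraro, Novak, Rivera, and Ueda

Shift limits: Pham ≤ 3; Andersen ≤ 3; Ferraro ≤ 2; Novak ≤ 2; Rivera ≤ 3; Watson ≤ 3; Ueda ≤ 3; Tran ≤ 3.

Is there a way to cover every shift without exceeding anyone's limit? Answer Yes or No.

One valid schedule: Shift 1→Andersen, Shift 2→Andersen, Shift 3→Novak+Rivera, Shift 4→Pham, Shift 5→Ferraro, Shift 6→Rivera+Ueda, Shift 7→Andersen, Shift 8→Rivera+Tran, Shift 9→Pham, Shift 10→Pham, Shift 11→Ueda+Tran, Shift 12→Ferraro.
Loads: Pham 3/3, Andersen 3/3, Ferraro 2/2, Novak 1/2, Rivera 3/3, Watson 0/3, Ueda 2/3, Tran 2/3 — all within limits.

Yes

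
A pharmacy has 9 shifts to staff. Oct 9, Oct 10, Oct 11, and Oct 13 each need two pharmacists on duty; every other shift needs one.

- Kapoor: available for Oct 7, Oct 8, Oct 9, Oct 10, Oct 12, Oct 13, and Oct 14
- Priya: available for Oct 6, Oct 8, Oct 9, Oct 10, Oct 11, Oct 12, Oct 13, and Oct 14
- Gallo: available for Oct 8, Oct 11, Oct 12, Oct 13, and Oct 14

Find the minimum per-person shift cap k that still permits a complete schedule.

With 3 pharmacists and 13 worker-slots to fill, someone must work at least ⌈13/3⌉ = 5 shifts, so k ≥ 5.
k = 5 works: Oct 6→Priya, Oct 7→Kapoor, Oct 8→Kapoor, Oct 9→Kapoor+Priya, Oct 10→Kapoor+Priya, Oct 11→Priya+Gallo, Oct 12→Kapoor, Oct 13→Priya+Gallo, Oct 14→Gallo.
Loads: Kapoor 5, Priya 5, Gallo 3 — all ≤ 5.

5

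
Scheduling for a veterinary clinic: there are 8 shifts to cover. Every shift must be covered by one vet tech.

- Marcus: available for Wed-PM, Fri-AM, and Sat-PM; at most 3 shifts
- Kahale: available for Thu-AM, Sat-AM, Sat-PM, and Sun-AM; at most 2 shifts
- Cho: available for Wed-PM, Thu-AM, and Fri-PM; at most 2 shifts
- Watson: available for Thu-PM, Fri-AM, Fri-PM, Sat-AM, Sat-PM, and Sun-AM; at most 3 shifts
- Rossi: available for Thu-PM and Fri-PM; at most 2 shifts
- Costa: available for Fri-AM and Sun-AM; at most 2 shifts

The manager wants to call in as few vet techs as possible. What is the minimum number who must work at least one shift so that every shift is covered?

3

8 slots to fill and no one can take more than 3, so at least ⌈8/3⌉ = 3 vet techs are needed.
Marcus, Kahale, and Watson alone can cover everything: Wed-PM→Marcus, Thu-AM→Kahale, Thu-PM→Watson, Fri-AM→Marcus, Fri-PM→Watson, Sat-AM→Kahale, Sat-PM→Marcus, Sun-AM→Watson.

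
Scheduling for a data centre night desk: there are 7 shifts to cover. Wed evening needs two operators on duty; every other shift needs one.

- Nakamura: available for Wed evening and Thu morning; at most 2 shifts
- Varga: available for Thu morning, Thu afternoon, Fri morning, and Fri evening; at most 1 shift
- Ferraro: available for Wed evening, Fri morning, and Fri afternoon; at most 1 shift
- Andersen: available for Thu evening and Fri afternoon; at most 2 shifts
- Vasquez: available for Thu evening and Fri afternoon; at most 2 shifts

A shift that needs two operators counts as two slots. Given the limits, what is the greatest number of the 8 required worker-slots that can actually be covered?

Total capacity across all operators is 2+1+1+2+2 = 8, and 8 slots are needed, so at most 8 can be filled.
Shifts {Thu afternoon, Fri evening} need 2 slots but only Varga are available for them, supplying at most 1 — so at least 1 slot must go unfilled.
An assignment achieving 6: Wed evening→Nakamura+Ferraro, Thu morning→Nakamura, Thu afternoon→Varga, Thu evening→Andersen, Fri afternoon→Andersen.
Loads: Nakamura 2/2, Varga 1/1, Ferraro 1/1, Andersen 2/2, Vasquez 0/2.

6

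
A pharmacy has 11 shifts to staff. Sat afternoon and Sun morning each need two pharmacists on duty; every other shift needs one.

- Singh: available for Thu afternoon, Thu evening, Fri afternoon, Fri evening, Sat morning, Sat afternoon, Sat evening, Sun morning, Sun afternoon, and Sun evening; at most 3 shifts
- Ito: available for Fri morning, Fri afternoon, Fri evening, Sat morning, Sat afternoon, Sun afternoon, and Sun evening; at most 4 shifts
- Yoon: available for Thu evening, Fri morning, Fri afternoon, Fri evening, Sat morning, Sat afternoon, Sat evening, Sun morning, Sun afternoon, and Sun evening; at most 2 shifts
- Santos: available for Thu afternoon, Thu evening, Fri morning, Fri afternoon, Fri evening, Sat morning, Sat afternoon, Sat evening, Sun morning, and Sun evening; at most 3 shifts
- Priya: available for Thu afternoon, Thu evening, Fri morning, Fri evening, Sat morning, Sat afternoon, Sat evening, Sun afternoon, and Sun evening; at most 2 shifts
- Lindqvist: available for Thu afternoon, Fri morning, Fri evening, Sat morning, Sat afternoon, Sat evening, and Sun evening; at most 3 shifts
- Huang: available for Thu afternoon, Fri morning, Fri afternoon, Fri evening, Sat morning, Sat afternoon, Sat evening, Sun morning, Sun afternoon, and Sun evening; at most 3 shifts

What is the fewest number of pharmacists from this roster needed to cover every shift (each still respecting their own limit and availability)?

4

13 slots to fill and no one can take more than 4, so at least ⌈13/4⌉ = 4 pharmacists are needed.
Singh, Ito, Santos, and Lindqvist alone can cover everything: Thu afternoon→Santos, Thu evening→Singh, Fri morning→Ito, Fri afternoon→Ito, Fri evening→Ito, Sat morning→Lindqvist, Sat afternoon→Ito+Lindqvist, Sat evening→Santos, Sun morning→Singh+Santos, Sun afternoon→Singh, Sun evening→Lindqvist.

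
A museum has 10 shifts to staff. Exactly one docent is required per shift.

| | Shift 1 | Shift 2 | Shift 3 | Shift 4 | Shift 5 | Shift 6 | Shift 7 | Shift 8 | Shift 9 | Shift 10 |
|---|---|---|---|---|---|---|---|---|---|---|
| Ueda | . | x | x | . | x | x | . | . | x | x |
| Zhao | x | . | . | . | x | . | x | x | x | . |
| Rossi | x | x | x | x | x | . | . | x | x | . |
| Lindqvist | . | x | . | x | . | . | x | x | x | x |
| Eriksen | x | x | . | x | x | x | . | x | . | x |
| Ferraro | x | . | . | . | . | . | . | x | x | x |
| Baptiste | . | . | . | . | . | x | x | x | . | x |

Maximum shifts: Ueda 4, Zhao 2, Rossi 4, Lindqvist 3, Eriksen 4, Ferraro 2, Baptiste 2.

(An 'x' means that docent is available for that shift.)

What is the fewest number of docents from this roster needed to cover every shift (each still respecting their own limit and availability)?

10 slots to fill and no one can take more than 4, so at least ⌈10/4⌉ = 3 docents are needed.
Ueda, Zhao, and Rossi alone can cover everything: Shift 1→Zhao, Shift 2→Ueda, Shift 3→Ueda, Shift 4→Rossi, Shift 5→Rossi, Shift 6→Ueda, Shift 7→Zhao, Shift 8→Rossi, Shift 9→Rossi, Shift 10→Ueda.

3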